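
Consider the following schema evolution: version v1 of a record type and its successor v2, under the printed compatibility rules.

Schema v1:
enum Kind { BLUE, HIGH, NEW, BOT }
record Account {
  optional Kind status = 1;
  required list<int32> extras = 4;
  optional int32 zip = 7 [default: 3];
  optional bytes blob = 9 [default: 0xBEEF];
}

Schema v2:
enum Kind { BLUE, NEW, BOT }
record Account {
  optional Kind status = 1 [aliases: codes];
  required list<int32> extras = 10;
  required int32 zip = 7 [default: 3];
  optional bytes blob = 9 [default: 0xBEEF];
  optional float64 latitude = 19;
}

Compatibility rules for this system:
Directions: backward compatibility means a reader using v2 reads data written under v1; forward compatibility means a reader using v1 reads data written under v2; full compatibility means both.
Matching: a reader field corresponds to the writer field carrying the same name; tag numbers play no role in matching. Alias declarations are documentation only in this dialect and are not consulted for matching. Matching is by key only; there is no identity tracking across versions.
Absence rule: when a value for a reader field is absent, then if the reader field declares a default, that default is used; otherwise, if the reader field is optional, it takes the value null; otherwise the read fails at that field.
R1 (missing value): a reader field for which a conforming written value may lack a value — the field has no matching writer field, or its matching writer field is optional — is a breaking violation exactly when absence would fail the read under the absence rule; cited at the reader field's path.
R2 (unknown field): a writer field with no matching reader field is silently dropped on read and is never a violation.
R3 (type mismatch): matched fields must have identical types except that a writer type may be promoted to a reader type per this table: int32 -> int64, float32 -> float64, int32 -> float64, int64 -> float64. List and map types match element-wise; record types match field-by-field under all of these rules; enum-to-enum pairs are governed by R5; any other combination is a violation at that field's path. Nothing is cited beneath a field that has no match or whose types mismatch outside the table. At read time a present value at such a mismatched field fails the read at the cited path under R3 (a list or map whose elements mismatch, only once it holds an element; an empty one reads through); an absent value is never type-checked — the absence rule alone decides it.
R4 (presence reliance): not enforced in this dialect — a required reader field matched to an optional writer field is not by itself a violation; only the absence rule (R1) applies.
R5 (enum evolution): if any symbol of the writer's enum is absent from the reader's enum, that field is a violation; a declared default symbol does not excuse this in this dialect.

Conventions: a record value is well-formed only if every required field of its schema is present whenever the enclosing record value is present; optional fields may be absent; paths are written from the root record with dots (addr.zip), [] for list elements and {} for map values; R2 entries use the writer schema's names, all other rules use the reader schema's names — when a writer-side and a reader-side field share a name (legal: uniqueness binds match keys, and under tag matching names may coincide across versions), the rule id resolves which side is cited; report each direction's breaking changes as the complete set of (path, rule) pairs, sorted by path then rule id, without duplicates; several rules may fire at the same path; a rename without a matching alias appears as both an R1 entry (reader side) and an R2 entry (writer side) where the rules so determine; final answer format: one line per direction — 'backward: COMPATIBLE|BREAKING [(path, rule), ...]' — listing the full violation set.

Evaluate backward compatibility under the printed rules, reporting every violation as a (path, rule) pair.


in Account below, arrows point writer -> reader
backward analysis of Account with v2 as reader and v1 as writer:
  Kind -> Kind, writer optional: status aligns to status
  list<int32> -> list<int32>, writer required: extras aligns to extras
  int32 -> int32, writer optional: zip aligns to zip
  bytes -> bytes, writer optional: blob aligns to blob
  latitude: no writer match
  rule R5 violated at status
  => 1 violation(s): backward is BREAKING for Account
remaining Account differences; none change what is asked:
  field zip in record Account: optional changed to required -> no rule fires on it in Account's dialect; the asked verdict holds
  added field latitude to record Account: optional float64, tag 19 (in v2 it sits last) -> no rule fires on it in Account's dialect; the asked verdict holds
  field extras in record Account: tag 4 changed to 10 -> no rule fires on it in Account's dialect; the asked verdict holds

backward: BREAKING [(status, R5)]


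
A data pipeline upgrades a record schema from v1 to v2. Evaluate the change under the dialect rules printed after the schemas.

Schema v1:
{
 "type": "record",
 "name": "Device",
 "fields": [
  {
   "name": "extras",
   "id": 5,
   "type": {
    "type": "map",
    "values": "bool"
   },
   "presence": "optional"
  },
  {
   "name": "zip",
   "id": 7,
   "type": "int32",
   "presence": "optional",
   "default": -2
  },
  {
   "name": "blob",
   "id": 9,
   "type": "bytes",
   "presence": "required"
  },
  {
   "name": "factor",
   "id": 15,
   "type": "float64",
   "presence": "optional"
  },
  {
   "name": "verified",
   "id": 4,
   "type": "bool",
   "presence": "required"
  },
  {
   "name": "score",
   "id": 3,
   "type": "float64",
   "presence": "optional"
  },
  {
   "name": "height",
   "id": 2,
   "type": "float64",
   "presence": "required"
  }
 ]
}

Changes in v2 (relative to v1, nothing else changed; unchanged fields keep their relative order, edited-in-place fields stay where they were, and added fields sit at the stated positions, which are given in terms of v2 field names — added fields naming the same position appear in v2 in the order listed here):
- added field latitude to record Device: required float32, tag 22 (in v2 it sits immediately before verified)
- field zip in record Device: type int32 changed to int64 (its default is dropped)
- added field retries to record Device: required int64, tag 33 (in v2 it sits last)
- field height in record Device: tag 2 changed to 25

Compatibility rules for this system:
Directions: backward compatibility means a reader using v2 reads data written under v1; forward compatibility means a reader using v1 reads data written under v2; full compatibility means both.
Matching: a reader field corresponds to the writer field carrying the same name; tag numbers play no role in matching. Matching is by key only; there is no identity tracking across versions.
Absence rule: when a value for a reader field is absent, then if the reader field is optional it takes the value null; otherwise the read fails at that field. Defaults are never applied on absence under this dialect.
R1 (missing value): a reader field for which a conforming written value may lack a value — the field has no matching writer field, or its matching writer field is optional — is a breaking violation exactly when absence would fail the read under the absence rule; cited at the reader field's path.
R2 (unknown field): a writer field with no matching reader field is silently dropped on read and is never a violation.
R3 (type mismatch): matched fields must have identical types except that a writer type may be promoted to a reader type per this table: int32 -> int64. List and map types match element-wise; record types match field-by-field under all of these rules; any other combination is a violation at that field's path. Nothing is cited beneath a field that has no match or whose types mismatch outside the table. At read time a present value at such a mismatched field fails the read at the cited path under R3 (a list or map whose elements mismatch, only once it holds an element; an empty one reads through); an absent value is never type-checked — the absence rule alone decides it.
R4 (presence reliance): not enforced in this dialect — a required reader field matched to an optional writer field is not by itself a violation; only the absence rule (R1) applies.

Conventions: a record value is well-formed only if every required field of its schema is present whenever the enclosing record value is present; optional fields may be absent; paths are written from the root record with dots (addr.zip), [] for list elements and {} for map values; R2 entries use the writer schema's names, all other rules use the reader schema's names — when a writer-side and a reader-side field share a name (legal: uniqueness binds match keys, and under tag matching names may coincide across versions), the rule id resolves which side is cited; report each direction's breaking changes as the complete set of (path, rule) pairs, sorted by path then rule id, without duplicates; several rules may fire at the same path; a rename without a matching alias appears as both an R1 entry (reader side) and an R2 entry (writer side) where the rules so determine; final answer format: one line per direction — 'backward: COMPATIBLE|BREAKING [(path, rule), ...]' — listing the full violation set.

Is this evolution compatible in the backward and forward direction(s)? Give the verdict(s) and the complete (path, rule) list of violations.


each type pair in Device: writer, then reader
backward on Device — v2 reading data written by v1:
  writer optional, map<string, bool> -> map<string, bool>: reader extras maps from writer extras
  writer optional, int32 -> int64: reader zip maps from writer zip
  writer required, bytes -> bytes: reader blob maps from writer blob
  writer optional, float64 -> float64: reader factor maps from writer factor
  latitude has no writer counterpart
  writer required, bool -> bool: reader verified maps from writer verified
  writer optional, float64 -> float64: reader score maps from writer score
  writer required, float64 -> float64: reader height maps from writer height
  retries has no writer counterpart
  R1 fires at latitude
  R1 fires at retries
  => 2 violation(s): backward is BREAKING for Device
forward on Device — v1 reading data written by v2:
  writer optional, map<string, bool> -> map<string, bool>: reader extras maps from writer extras
  writer optional, int64 -> int32: reader zip maps from writer zip
  writer required, bytes -> bytes: reader blob maps from writer blob
  writer optional, float64 -> float64: reader factor maps from writer factor
  writer required, bool -> bool: reader verified maps from writer verified
  writer optional, float64 -> float64: reader score maps from writer score
  writer required, float64 -> float64: reader height maps from writer height
  writer latitude: unknown to reader
  writer retries: unknown to reader
  R3 fires at zip
  => 1 violation(s): forward is BREAKING for Device

backward: BREAKING [(latitude, R1), (retries, R1)]; forward: BREAKING [(zip, R3)]


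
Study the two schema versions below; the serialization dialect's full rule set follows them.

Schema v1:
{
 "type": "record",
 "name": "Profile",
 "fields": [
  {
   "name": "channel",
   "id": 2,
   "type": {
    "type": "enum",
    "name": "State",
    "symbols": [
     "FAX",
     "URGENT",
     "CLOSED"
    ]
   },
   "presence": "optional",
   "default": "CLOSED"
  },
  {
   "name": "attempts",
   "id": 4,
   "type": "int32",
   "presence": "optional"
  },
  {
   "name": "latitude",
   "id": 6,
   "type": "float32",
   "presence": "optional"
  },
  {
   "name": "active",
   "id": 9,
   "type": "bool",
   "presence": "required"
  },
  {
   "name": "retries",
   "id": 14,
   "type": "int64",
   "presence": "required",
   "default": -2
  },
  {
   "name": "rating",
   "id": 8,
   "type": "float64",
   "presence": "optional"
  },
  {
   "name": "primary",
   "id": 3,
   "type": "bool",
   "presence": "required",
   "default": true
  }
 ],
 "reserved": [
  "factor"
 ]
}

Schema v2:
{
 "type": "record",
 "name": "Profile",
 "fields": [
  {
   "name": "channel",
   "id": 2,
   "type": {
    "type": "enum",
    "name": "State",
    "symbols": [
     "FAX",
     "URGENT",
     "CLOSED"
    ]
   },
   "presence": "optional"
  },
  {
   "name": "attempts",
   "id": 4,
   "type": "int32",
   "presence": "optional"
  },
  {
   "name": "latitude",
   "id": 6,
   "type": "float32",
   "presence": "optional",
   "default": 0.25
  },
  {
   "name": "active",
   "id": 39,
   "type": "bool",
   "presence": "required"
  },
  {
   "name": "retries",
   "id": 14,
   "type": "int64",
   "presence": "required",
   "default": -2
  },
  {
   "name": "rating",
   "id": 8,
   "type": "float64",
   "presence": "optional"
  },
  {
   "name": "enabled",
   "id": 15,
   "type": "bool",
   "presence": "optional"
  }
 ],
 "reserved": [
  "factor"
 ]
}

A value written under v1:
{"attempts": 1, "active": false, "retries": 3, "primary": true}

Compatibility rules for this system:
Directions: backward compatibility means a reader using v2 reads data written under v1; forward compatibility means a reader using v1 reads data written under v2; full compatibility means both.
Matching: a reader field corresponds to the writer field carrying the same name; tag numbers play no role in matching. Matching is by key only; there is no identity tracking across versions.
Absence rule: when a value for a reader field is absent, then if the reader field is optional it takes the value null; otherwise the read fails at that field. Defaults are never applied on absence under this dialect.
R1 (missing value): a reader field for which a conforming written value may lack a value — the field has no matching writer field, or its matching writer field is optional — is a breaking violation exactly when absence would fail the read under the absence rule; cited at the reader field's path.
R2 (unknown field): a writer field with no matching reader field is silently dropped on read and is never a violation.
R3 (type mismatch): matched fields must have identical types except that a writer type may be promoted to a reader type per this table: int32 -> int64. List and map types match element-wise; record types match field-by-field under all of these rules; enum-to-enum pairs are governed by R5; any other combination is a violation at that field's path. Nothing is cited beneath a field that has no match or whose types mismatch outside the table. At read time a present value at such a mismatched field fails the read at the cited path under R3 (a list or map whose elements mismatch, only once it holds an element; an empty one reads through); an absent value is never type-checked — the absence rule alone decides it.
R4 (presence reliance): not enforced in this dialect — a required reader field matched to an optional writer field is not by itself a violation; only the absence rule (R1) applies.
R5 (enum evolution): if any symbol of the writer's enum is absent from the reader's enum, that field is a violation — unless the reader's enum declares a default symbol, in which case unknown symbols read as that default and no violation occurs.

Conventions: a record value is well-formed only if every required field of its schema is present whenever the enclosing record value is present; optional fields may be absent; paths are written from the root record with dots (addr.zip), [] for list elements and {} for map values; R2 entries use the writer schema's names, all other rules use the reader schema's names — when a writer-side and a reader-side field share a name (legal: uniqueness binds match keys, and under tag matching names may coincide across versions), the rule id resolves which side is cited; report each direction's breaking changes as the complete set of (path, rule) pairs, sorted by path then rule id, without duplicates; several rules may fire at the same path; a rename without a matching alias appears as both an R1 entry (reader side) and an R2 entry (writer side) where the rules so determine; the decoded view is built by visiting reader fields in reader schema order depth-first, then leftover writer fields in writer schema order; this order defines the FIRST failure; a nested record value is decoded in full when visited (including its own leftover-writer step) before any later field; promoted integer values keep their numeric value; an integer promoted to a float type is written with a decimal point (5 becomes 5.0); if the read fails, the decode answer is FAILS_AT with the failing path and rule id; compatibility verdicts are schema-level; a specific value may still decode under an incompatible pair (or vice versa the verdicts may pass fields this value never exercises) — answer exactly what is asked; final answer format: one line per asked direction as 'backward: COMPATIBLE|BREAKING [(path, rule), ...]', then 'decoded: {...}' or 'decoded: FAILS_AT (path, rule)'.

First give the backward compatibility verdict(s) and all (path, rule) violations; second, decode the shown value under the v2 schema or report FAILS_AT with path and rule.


backward: COMPATIBLE []; decoded: {"channel": null, "attempts": 1, "latitude": null, "active": false, "retries": 3, "rating": null, "enabled": null}

the writer's type comes first in each Profile pair
backward pass over Profile, reader schema v2, writer schema v1:
  channel: State -> State, writer optional; from channel
  attempts: int32 -> int32, writer optional; from attempts
  latitude: float32 -> float32, writer optional; from latitude
  active: bool -> bool, writer required; from active
  retries: int64 -> int64, writer required; from retries
  rating: float64 -> float64, writer optional; from rating
  enabled has no writer counterpart
  writer primary: unknown to reader
  nothing fires on Profile: backward is COMPATIBLE
decoding the Profile value with the v2 reader:
  channel := null (absent, optional -> null)
  attempts := 1
  latitude := null (absent, optional -> null)
  active := false
  retries := 3
  rating := null (absent, optional -> null)
  enabled := null (absent, optional -> null)
  writer primary: unknown -> dropped
  => decoded: {"channel": null, "attempts": 1, "latitude": null, "active": false, "retries": 3, "rating": null, "enabled": null}
ruling out the remaining Profile differences:
  field channel in record Profile: default removed -> triggers nothing under Profile's printed rules — same verdict
  field latitude in record Profile: default set to 0.25 -> triggers nothing under Profile's printed rules — same verdict
  field active in record Profile: tag 9 changed to 39 -> triggers nothing under Profile's printed rules — same verdict


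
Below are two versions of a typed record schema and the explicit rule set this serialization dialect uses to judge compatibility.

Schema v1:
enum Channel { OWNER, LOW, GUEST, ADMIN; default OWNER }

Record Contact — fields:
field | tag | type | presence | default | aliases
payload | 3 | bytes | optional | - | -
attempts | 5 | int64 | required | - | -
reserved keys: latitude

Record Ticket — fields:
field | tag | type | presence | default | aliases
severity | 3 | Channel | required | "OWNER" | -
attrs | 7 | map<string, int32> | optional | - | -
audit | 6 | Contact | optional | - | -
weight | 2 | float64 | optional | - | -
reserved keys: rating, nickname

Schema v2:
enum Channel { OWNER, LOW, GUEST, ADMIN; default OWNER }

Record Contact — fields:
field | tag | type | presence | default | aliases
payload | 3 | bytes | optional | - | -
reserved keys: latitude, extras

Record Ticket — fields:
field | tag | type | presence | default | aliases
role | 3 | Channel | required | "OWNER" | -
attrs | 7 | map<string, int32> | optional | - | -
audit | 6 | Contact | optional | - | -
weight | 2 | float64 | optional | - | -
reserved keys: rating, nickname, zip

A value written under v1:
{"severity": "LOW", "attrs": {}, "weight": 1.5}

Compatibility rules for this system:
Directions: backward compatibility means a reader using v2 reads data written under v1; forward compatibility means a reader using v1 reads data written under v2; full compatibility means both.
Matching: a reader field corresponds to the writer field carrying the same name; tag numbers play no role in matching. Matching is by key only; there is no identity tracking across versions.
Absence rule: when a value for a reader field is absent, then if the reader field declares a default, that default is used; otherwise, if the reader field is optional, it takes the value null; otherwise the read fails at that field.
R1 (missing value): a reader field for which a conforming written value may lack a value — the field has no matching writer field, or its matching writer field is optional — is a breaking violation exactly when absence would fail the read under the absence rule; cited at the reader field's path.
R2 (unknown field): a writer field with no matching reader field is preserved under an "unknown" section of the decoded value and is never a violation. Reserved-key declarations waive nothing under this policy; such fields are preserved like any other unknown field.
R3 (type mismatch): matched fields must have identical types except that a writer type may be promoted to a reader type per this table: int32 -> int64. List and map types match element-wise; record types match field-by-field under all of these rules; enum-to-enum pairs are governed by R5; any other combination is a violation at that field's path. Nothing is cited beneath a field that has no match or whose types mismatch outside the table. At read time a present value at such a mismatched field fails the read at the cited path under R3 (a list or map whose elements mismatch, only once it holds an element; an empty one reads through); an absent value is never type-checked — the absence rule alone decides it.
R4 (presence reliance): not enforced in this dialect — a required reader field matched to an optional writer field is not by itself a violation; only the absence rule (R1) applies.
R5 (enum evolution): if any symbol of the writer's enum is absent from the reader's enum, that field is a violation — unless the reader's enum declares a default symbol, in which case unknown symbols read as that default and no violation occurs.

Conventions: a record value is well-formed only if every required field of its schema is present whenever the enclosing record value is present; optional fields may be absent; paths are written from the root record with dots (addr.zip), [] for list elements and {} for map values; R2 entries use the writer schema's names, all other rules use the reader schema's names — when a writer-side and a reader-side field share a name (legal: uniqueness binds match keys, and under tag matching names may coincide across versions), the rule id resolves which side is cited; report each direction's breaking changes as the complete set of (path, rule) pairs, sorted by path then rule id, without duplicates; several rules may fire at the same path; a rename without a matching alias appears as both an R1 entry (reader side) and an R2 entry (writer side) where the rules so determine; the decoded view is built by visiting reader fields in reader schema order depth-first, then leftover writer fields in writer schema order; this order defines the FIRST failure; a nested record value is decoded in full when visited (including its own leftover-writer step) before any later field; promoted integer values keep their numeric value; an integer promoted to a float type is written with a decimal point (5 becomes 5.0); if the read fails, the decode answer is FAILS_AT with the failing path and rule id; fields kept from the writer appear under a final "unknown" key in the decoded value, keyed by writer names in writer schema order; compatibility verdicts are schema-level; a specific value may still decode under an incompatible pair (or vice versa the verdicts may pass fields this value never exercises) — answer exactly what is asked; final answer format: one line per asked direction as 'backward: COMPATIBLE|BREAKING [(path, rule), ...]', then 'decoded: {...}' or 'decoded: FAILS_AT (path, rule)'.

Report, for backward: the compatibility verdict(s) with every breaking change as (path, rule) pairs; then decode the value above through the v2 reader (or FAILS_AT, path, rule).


the writer's type comes first in each Ticket pair
backward for Ticket (reader v2, writer v1):
  role: no writer match
  attrs: map<string, int32> -> map<string, int32>, writer optional; from attrs
  audit: Contact -> Contact, writer optional; from audit
  weight: float64 -> float64, writer optional; from weight
  severity (writer side), unknown to reader
  audit.payload: bytes -> bytes, writer optional; from audit.payload
  audit.attempts (writer side), unknown to reader
  nothing fires on Ticket: backward is COMPATIBLE
decode (reader v2):
  role := "OWNER" (no value, default fills)
  attrs := {}
  audit := null (not supplied -> null)
  weight := 1.5
  writer severity: kept under "unknown"
  => decoded: {"role": "OWNER", "attrs": {}, "audit": null, "weight": 1.5, "unknown": {"severity": "LOW"}}
checking off the Ticket differences that do not matter here:
  removed field attempts from record Contact -> fires only in the forward direction of Ticket, which is not asked here

backward: COMPATIBLE []; decoded: {"role": "OWNER", "attrs": {}, "audit": null, "weight": 1.5, "unknown": {"severity": "LOW"}}


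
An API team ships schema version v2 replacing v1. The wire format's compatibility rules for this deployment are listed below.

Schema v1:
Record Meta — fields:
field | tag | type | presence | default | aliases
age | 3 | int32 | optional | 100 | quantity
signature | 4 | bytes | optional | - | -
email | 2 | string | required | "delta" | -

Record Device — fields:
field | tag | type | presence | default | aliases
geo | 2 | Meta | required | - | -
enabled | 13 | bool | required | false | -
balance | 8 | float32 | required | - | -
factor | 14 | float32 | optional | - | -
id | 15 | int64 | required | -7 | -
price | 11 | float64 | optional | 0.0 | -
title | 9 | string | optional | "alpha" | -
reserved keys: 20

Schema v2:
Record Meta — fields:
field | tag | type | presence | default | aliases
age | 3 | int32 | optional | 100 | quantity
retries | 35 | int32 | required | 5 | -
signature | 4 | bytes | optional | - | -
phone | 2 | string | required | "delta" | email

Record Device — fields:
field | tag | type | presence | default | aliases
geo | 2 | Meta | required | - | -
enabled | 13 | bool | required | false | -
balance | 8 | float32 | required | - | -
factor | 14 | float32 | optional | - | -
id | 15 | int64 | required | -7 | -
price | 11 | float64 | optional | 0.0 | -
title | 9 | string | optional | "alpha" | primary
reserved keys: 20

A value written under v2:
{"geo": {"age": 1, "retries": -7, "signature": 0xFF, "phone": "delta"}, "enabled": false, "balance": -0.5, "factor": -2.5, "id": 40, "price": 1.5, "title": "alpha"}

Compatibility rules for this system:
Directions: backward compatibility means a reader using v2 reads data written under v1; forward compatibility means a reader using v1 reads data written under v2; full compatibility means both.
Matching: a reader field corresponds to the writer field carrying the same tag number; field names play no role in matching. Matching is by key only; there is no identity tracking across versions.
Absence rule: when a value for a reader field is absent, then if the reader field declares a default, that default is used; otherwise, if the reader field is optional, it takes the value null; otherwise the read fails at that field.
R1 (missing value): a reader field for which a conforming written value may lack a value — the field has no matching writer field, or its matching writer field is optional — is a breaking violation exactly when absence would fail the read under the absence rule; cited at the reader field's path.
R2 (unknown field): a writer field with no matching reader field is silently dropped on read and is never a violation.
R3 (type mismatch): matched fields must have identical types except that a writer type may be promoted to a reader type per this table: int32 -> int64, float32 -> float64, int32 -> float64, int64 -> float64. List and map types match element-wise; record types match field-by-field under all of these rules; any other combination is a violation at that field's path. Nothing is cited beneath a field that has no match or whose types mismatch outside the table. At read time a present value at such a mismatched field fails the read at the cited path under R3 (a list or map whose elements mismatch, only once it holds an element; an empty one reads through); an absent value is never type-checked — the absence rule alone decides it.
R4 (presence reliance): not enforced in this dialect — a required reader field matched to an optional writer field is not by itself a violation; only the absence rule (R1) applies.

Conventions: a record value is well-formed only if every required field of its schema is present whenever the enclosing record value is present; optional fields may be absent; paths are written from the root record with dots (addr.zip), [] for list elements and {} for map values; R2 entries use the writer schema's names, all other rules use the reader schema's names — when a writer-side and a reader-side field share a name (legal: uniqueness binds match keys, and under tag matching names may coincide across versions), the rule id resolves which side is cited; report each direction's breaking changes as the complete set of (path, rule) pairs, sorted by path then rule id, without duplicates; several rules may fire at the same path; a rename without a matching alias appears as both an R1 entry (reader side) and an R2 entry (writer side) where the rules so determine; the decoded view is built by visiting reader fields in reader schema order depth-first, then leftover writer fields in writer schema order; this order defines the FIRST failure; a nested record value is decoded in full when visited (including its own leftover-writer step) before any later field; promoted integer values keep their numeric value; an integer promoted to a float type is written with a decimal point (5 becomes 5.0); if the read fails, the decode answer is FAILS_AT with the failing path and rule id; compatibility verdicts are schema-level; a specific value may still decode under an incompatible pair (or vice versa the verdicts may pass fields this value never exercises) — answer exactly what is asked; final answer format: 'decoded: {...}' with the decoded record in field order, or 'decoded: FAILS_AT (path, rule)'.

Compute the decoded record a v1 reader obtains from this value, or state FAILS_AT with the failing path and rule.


decoded: {"geo": {"age": 1, "signature": 0xFF, "email": "delta"}, "enabled": false, "balance": -0.5, "factor": -2.5, "id": 40, "price": 1.5, "title": "alpha"}

in Device below, arrows point writer -> reader
migrating the Device value to v1:
  geo.age := 1
  geo.signature := 0xFF
  geo.email := "delta" (from writer phone)
  writer geo.retries: unmatched, discarded
  enabled := false
  balance := -0.5
  factor := -2.5
  id := 40
  price := 1.5
  title := "alpha"
  => decoded: {"geo": {"age": 1, "signature": 0xFF, "email": "delta"}, "enabled": false, "balance": -0.5, "factor": -2.5, "id": 40, "price": 1.5, "title": "alpha"}
diffs on Device not affecting the asked answer:
  renamed field email to phone in record Meta (alias email declared on the renamed field) -> triggers nothing under the printed rules; the Device answer is the same either way
  added field retries to record Meta: required int32, tag 35, default 5 (in v2 it sits immediately before signature) -> triggers nothing under the printed rules; the Device answer is the same either way


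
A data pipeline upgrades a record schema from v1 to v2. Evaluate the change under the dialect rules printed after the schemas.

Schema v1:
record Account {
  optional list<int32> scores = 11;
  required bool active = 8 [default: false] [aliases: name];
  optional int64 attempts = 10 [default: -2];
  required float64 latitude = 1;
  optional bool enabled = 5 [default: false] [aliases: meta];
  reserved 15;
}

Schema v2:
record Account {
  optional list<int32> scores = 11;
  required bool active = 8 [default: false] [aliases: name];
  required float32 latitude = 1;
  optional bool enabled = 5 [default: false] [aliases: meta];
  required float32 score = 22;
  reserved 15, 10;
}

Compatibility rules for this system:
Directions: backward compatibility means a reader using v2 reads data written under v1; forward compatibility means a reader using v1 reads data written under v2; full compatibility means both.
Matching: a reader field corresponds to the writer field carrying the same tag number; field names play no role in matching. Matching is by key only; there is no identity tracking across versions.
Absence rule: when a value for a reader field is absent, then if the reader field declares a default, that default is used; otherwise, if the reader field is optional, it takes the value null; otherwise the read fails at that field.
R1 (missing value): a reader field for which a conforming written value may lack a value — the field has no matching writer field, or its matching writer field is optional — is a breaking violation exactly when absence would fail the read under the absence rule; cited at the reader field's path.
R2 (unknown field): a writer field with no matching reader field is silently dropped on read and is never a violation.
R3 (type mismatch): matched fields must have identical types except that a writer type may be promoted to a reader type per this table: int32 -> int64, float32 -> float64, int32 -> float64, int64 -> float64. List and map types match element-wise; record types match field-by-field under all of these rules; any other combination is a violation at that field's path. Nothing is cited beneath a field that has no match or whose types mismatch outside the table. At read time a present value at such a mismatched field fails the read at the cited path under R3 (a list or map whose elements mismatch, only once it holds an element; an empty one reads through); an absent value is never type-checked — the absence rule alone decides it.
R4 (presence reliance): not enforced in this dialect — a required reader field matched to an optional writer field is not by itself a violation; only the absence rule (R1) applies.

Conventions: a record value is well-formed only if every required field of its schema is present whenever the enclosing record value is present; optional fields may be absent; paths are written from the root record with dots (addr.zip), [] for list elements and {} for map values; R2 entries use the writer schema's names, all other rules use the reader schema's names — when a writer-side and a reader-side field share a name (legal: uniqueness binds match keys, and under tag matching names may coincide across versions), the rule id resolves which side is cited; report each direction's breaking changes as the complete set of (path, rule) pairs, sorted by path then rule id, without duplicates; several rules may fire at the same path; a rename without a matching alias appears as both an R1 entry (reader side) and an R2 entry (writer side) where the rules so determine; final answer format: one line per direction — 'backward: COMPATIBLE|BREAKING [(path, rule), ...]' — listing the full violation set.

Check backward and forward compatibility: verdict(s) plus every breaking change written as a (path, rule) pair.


each type pair in Account: writer, then reader
backward analysis of Account with v2 as reader and v1 as writer:
  scores: list<int32> -> list<int32>, writer optional; from scores
  active: bool -> bool, writer required; from active
  latitude: float64 -> float32, writer required; from latitude
  enabled: bool -> bool, writer optional; from enabled
  no writer field matches reader score
  writer field attempts has no reader counterpart
  R3 fires at latitude
  R1 fires at score
  => backward: BREAKING (2)
forward analysis of Account with v1 as reader and v2 as writer:
  scores: list<int32> -> list<int32>, writer optional; from scores
  active: bool -> bool, writer required; from active
  no writer field matches reader attempts
  latitude: float32 -> float64, writer required; from latitude
  enabled: bool -> bool, writer optional; from enabled
  writer field score has no reader counterpart
  => forward: COMPATIBLE

backward: BREAKING [(latitude, R3), (score, R1)]; forward: COMPATIBLE []


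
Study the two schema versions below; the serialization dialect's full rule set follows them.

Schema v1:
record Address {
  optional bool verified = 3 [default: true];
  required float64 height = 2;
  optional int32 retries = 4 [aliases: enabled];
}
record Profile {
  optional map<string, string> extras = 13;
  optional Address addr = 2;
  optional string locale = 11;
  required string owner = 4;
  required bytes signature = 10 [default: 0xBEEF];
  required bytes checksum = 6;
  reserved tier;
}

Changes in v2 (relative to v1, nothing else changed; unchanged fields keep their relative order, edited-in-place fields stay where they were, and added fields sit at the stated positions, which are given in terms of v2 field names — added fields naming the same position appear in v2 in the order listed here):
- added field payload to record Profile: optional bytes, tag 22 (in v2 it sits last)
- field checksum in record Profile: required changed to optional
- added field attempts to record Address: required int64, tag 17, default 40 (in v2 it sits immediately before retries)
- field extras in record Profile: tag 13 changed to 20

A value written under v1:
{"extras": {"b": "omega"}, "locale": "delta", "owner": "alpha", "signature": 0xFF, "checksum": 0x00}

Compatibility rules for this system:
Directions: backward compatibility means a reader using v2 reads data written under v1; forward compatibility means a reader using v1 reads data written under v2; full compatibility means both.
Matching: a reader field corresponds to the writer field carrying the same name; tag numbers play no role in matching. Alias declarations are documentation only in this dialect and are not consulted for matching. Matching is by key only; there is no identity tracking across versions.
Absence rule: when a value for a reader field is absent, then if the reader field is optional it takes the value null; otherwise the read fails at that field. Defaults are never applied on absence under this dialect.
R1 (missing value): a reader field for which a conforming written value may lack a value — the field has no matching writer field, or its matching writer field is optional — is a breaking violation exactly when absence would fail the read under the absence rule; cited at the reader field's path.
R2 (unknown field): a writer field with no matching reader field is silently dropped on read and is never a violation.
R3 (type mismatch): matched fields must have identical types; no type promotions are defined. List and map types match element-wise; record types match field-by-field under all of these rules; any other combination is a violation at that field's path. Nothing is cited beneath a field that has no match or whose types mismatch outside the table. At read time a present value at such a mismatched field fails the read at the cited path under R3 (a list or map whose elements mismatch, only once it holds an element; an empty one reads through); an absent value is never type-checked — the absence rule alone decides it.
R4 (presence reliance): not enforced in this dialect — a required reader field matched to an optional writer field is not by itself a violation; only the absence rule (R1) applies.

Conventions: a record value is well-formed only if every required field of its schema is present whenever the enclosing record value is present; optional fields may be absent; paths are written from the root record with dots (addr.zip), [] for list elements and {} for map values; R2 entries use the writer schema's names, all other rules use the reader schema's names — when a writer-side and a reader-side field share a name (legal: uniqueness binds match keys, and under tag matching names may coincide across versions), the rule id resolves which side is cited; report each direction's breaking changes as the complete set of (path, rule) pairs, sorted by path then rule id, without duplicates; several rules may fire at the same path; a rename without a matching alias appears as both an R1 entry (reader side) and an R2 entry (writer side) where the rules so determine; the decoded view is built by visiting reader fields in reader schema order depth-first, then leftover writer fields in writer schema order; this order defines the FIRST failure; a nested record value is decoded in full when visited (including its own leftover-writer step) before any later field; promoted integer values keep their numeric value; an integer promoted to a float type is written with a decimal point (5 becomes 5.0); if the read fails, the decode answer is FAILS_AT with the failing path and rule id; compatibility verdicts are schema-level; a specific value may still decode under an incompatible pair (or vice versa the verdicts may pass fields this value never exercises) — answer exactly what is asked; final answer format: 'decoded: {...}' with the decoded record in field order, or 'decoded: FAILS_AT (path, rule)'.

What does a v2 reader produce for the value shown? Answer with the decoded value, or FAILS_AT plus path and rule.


decoded: {"extras": {"b": "omega"}, "addr": null, "locale": "delta", "owner": "alpha", "signature": 0xFF, "checksum": 0x00, "payload": null}

arrows below run writer -> reader for Profile
decode (reader v2):
  extras := {"b": "omega"}
  addr := null (absent, optional -> null)
  locale := "delta"
  owner := "alpha"
  signature := 0xFF
  checksum := 0x00
  payload := null (absent, optional -> null)
  => decoded: {"extras": {"b": "omega"}, "addr": null, "locale": "delta", "owner": "alpha", "signature": 0xFF, "checksum": 0x00, "payload": null}
ruling out the remaining Profile differences:
  field checksum in record Profile: required changed to optional -> affects the rule determinations only; this particular Profile value decodes identically
  added field attempts to record Address: required int64, tag 17, default 40 (in v2 it sits immediately before retries) -> affects the rule determinations only; this particular Profile value decodes identically
  field extras in record Profile: tag 13 changed to 20 -> inert under this dialect — no rule fires on Profile and the result does not move
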